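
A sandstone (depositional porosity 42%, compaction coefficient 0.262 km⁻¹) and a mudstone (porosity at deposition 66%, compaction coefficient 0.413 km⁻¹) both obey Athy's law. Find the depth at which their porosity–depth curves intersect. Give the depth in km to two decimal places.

2.99 km

Set n₀ₐ e^(−cₐZ) = n₀ᵦ e^(−cᵦZ) ⇒ ln(n₀ₐ/n₀ᵦ) = (cₐ − cᵦ)·Z
Z = ln(0.42/0.66) / (0.262 − 0.413) = -0.4520 / -0.151 = 2.993 km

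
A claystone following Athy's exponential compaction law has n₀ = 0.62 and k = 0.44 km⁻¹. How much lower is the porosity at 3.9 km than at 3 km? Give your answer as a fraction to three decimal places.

n(3) = 0.62·e^(−0.44×3) = 0.1656
n(3.9) = 0.62·e^(−0.44×3.9) = 0.1115
Δn = 0.1656 − 0.1115 = 0.0542

0.054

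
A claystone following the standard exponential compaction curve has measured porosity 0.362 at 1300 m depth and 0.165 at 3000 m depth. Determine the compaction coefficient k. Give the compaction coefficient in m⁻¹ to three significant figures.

Working in km (1 km = 1000 m; k in km⁻¹ = k in m⁻¹ × 1000):
Athy: phi(Z) = phi₀ e^(−kZ) ⇒ phi₁/phi₂ = e^{k(Z₂−Z₁)} ⇒ k = ln(phi₁/phi₂)/(Z₂−Z₁)
k = ln(0.362/0.165) / (3 − 1.3) = ln(2.194) / 1.7 = 0.7857 / 1.7 = 0.4622 km⁻¹

0.000462 m⁻¹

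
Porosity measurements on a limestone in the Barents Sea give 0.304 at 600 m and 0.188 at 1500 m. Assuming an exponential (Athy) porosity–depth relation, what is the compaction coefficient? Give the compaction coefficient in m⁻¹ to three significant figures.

Working in km (1 km = 1000 m; k in km⁻¹ = k in m⁻¹ × 1000):
Athy: n(d) = n₀ e^(−kd) ⇒ n₁/n₂ = e^{k(d₂−d₁)} ⇒ k = ln(n₁/n₂)/(d₂−d₁)
k = ln(0.304/0.188) / (1.5 − 0.6) = ln(1.617) / 0.9 = 0.4806 / 0.9 = 0.534 km⁻¹

0.000534 m⁻¹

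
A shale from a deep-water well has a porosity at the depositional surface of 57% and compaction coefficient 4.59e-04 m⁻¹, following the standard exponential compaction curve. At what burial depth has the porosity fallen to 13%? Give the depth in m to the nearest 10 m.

3220 m

Working in km (1 km = 1000 m; k in km⁻¹ = k in m⁻¹ × 1000):
Invert Athy's law: Z = ln(n₀/n) / k
Z = ln(0.57/0.13) / 0.459 = ln(4.385) / 0.459 = 1.4781 / 0.459 = 3.220 km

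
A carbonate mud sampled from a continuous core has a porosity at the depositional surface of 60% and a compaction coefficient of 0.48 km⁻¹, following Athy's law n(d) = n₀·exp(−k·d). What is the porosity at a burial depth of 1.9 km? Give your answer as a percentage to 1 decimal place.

n = n₀·exp(−k·d) = 0.6 × exp(−0.48 × 1.9) = 0.6 × exp(−0.912)
  = 0.6 × 0.4017 = 0.2410

24.1%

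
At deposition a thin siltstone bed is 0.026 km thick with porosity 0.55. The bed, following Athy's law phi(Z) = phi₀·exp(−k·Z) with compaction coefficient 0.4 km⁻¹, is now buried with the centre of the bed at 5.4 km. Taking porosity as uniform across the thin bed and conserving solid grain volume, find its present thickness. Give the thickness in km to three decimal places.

Porosity at 5.4 km: phi = 0.55·exp(−0.4×5.4) = 0.0634
Solid-volume conservation: h(1−phi) = h₀(1−phi₀) ⇒ h = h₀·(1−phi₀)/(1−phi)
h = 0.026 × (1 − 0.55)/(1 − 0.0634) = 0.026 × 0.4805 = 0.0125 km

0.012 km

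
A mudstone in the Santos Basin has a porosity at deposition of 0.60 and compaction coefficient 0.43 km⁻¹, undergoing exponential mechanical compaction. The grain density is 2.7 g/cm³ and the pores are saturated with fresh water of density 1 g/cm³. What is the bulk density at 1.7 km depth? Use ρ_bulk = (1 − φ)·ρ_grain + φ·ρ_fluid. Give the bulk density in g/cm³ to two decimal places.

2.21 g/cm³

Porosity at depth: φ = 0.6·exp(−0.43×1.7) = 0.6×0.4814 = 0.2889
Bulk density: ρ_b = (1−φ)ρ_g + φ·ρ_f = 0.7111×2.7 + 0.2889×1
       = 1.920 + 0.289 = 2.209 g/cm³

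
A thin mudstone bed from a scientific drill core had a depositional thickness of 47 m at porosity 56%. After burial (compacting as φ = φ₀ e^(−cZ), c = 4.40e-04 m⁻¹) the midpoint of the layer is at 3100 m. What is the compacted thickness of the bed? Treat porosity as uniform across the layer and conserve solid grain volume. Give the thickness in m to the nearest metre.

24 m

Working in km (1 km = 1000 m; c in km⁻¹ = c in m⁻¹ × 1000):
Porosity at 3.1 km: φ = 0.56·exp(−0.44×3.1) = 0.1432
Solid-volume conservation: h(1−φ) = h₀(1−φ₀) ⇒ h = h₀·(1−φ₀)/(1−φ)
h = 0.047 × (1 − 0.56)/(1 − 0.1432) = 0.047 × 0.5135 = 0.0241 km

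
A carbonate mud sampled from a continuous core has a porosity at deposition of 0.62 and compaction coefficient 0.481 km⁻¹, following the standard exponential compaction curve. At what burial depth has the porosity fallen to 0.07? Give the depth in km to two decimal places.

4.53 km

Invert Athy's law: z = ln(φ₀/φ) / β
z = ln(0.62/0.07) / 0.481 = ln(8.857) / 0.481 = 2.1812 / 0.481 = 4.535 km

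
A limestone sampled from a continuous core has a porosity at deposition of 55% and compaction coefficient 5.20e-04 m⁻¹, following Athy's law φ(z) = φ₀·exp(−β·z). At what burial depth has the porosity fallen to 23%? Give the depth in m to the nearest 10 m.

1680 m

Working in km (1 km = 1000 m; β in km⁻¹ = β in m⁻¹ × 1000):
Invert Athy's law: z = ln(φ₀/φ) / β
z = ln(0.55/0.23) / 0.52 = ln(2.391) / 0.52 = 0.8718 / 0.52 = 1.677 km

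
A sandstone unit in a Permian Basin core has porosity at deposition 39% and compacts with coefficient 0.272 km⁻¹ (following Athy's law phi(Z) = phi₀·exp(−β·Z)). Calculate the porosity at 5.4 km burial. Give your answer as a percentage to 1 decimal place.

9.0%

phi = phi₀·exp(−β·Z) = 0.39 × exp(−0.272 × 5.4) = 0.39 × exp(−1.469)
  = 0.39 × 0.2302 = 0.0898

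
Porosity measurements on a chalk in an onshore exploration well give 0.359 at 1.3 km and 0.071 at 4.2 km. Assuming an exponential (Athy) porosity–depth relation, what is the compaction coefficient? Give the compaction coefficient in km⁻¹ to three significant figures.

0.559 km⁻¹

Athy: phi(z) = phi₀ e^(−cz) ⇒ phi₁/phi₂ = e^{c(z₂−z₁)} ⇒ c = ln(phi₁/phi₂)/(z₂−z₁)
c = ln(0.359/0.071) / (4.2 − 1.3) = ln(5.056) / 2.9 = 1.6206 / 2.9 = 0.5588 km⁻¹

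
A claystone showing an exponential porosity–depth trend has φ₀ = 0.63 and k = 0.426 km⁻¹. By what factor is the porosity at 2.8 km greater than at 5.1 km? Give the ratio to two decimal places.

2.66

φ(Z₁)/φ(Z₂) = e^(−k·Z₁)/e^(−k·Z₂) = e^{k(Z₂−Z₁)}
= exp(0.426 × 2.3) = exp(0.9798) = 2.6639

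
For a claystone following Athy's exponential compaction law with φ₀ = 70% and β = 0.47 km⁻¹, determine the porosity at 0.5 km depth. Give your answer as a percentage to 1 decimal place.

55.3%

φ = φ₀·exp(−β·d) = 0.7 × exp(−0.47 × 0.5) = 0.7 × exp(−0.235)
  = 0.7 × 0.7906 = 0.5534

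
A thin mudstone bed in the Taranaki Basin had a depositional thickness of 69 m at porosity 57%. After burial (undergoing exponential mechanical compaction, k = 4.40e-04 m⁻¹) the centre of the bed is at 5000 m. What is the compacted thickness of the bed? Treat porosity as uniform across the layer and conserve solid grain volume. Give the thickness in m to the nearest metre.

Working in km (1 km = 1000 m; k in km⁻¹ = k in m⁻¹ × 1000):
Porosity at 5 km: φ = 0.57·exp(−0.44×5) = 0.0632
Solid-volume conservation: h(1−φ) = h₀(1−φ₀) ⇒ h = h₀·(1−φ₀)/(1−φ)
h = 0.069 × (1 − 0.57)/(1 − 0.0632) = 0.069 × 0.4590 = 0.0317 km

32 m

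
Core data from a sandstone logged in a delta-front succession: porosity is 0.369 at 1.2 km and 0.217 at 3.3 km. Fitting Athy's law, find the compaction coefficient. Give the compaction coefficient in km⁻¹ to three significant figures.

Athy: n(z) = n₀ e^(−kz) ⇒ n₁/n₂ = e^{k(z₂−z₁)} ⇒ k = ln(n₁/n₂)/(z₂−z₁)
k = ln(0.369/0.217) / (3.3 − 1.2) = ln(1.7) / 2.1 = 0.5309 / 2.1 = 0.2528 km⁻¹

0.253 km⁻¹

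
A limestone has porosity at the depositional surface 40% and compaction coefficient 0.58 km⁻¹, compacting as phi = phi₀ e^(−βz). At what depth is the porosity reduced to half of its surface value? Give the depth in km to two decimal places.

1.20 km

phi/phi₀ = 1/2 ⇒ exp(−β·z) = 1/2 ⇒ z = ln(2) / β
z = 0.6931 / 0.58 = 1.195 km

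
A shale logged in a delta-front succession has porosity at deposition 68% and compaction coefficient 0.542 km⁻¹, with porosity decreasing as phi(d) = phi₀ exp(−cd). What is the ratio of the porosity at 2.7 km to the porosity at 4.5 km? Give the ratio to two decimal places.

2.65

phi(d₁)/phi(d₂) = e^(−c·d₁)/e^(−c·d₂) = e^{c(d₂−d₁)}
= exp(0.542 × 1.8) = exp(0.9756) = 2.6528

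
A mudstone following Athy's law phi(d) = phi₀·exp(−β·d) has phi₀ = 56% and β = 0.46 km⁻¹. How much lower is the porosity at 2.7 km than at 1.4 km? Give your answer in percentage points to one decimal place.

phi(1.4) = 0.56·e^(−0.46×1.4) = 0.2941
phi(2.7) = 0.56·e^(−0.46×2.7) = 0.1617
Δphi = 0.2941 − 0.1617 = 0.1324

13.2 percentage points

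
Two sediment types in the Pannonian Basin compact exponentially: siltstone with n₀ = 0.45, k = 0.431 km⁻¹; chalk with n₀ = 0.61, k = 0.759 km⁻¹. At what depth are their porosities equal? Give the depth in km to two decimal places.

0.93 km

Set n₀ₐ e^(−kₐz) = n₀ᵦ e^(−kᵦz) ⇒ ln(n₀ₐ/n₀ᵦ) = (kₐ − kᵦ)·z
z = ln(0.45/0.61) / (0.431 − 0.759) = -0.3042 / -0.328 = 0.927 km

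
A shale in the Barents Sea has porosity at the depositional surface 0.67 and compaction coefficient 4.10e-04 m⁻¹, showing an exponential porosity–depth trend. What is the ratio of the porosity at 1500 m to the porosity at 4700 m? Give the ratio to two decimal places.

Working in km (1 km = 1000 m; c in km⁻¹ = c in m⁻¹ × 1000):
phi(z₁)/phi(z₂) = e^(−c·z₁)/e^(−c·z₂) = e^{c(z₂−z₁)}
= exp(0.41 × 3.2) = exp(1.312) = 3.7136

3.71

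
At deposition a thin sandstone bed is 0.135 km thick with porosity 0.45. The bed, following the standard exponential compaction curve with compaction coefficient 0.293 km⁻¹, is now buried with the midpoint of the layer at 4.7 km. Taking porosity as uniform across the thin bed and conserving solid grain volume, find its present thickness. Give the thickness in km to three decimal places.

Porosity at 4.7 km: phi = 0.45·exp(−0.293×4.7) = 0.1135
Solid-volume conservation: h(1−phi) = h₀(1−phi₀) ⇒ h = h₀·(1−phi₀)/(1−phi)
h = 0.135 × (1 − 0.45)/(1 − 0.1135) = 0.135 × 0.6204 = 0.0838 km

0.084 km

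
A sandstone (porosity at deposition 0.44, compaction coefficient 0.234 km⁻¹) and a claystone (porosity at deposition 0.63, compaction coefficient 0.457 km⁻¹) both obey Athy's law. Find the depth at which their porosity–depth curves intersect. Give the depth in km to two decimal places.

Set phi₀ₐ e^(−cₐz) = phi₀ᵦ e^(−cᵦz) ⇒ ln(phi₀ₐ/phi₀ᵦ) = (cₐ − cᵦ)·z
z = ln(0.44/0.63) / (0.234 − 0.457) = -0.3589 / -0.223 = 1.610 km

1.61 km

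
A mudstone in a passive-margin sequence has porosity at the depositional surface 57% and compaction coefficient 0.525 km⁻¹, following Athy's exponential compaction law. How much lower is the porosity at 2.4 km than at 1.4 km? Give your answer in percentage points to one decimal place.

n(1.4) = 0.57·e^(−0.525×1.4) = 0.2733
n(2.4) = 0.57·e^(−0.525×2.4) = 0.1617
Δn = 0.2733 − 0.1617 = 0.1116

11.2 percentage points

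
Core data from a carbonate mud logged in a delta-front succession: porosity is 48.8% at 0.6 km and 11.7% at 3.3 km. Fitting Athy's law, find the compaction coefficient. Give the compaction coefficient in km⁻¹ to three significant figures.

Athy: n(Z) = n₀ e^(−βZ) ⇒ n₁/n₂ = e^{β(Z₂−Z₁)} ⇒ β = ln(n₁/n₂)/(Z₂−Z₁)
β = ln(0.488/0.117) / (3.3 − 0.6) = ln(4.171) / 2.7 = 1.4281 / 2.7 = 0.5289 km⁻¹

0.529 km⁻¹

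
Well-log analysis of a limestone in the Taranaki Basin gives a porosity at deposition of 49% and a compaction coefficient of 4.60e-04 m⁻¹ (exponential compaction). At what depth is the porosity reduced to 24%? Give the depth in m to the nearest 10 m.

1550 m

Working in km (1 km = 1000 m; c in km⁻¹ = c in m⁻¹ × 1000):
Invert Athy's law: z = ln(φ₀/φ) / c
z = ln(0.49/0.24) / 0.46 = ln(2.042) / 0.46 = 0.7138 / 0.46 = 1.552 km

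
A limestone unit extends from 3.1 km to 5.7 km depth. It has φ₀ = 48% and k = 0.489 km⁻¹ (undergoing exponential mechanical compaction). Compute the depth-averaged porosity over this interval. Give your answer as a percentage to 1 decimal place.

⟨φ⟩ = (1/(z₂−z₁)) ∫ φ₀ e^(−kz) dz = φ₀·(e^(−k·z₁) − e^(−k·z₂)) / (k·(z₂−z₁))
e^(−0.489×3.1) = 0.2196; e^(−0.489×5.7) = 0.0616
⟨φ⟩ = 0.48 × (0.2196 − 0.0616) / (0.489 × 2.6) = 0.48 × 0.1243 = 0.0597

6.0%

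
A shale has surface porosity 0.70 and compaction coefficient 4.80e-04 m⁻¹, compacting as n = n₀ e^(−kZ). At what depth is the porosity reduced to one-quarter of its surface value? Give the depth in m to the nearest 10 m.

2890 m

Working in km (1 km = 1000 m; k in km⁻¹ = k in m⁻¹ × 1000):
n/n₀ = 1/4 ⇒ exp(−k·Z) = 1/4 ⇒ Z = ln(4) / k
Z = 1.3863 / 0.48 = 2.888 km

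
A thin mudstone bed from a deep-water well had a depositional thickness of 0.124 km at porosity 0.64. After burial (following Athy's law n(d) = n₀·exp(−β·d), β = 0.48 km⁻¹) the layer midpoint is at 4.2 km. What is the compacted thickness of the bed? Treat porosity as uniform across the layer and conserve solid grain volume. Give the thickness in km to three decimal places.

0.049 km

Porosity at 4.2 km: n = 0.64·exp(−0.48×4.2) = 0.0852
Solid-volume conservation: h(1−n) = h₀(1−n₀) ⇒ h = h₀·(1−n₀)/(1−n)
h = 0.124 × (1 − 0.64)/(1 − 0.0852) = 0.124 × 0.3935 = 0.0488 km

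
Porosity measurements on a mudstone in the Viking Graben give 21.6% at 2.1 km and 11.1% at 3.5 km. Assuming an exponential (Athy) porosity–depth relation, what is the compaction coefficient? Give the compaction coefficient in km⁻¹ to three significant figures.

Athy: phi(Z) = phi₀ e^(−kZ) ⇒ phi₁/phi₂ = e^{k(Z₂−Z₁)} ⇒ k = ln(phi₁/phi₂)/(Z₂−Z₁)
k = ln(0.216/0.111) / (3.5 − 2.1) = ln(1.946) / 1.4 = 0.6657 / 1.4 = 0.4755 km⁻¹

0.476 km⁻¹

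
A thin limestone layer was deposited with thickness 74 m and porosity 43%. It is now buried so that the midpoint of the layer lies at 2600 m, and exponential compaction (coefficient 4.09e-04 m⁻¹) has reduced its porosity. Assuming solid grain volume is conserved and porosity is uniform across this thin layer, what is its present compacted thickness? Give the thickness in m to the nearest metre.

Working in km (1 km = 1000 m; k in km⁻¹ = k in m⁻¹ × 1000):
Porosity at 2.6 km: n = 0.43·exp(−0.409×2.6) = 0.1485
Solid-volume conservation: h(1−n) = h₀(1−n₀) ⇒ h = h₀·(1−n₀)/(1−n)
h = 0.074 × (1 − 0.43)/(1 − 0.1485) = 0.074 × 0.6694 = 0.0495 km

50 m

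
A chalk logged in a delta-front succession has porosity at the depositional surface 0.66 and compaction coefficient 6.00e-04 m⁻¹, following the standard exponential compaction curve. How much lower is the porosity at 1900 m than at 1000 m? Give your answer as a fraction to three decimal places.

0.151

Working in km (1 km = 1000 m; c in km⁻¹ = c in m⁻¹ × 1000):
φ(1) = 0.66·e^(−0.6×1) = 0.3622
φ(1.9) = 0.66·e^(−0.6×1.9) = 0.2111
Δφ = 0.3622 − 0.2111 = 0.1511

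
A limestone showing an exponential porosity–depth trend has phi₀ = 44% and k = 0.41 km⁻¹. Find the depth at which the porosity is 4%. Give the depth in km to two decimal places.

Invert Athy's law: d = ln(phi₀/phi) / k
d = ln(0.44/0.04) / 0.41 = ln(11) / 0.41 = 2.3979 / 0.41 = 5.849 km

5.85 km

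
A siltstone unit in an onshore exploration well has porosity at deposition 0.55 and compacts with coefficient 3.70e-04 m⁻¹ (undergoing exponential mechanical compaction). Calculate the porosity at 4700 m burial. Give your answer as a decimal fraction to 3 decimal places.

0.097

Working in km (1 km = 1000 m; β in km⁻¹ = β in m⁻¹ × 1000):
phi = phi₀·exp(−β·Z) = 0.55 × exp(−0.37 × 4.7) = 0.55 × exp(−1.739)
  = 0.55 × 0.1757 = 0.0966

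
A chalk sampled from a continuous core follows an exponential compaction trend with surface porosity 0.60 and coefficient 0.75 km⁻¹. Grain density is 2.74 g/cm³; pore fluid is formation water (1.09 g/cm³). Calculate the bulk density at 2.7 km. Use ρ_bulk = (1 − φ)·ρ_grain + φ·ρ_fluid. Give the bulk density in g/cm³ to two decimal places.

Porosity at depth: φ = 0.6·exp(−0.75×2.7) = 0.6×0.1320 = 0.0792
Bulk density: ρ_b = (1−φ)ρ_g + φ·ρ_f = 0.9208×2.74 + 0.0792×1.09
       = 2.523 + 0.086 = 2.609 g/cm³

2.61 g/cm³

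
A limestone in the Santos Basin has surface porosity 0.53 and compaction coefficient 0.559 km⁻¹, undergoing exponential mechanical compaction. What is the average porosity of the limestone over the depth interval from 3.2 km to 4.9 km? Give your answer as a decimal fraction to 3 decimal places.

0.057

⟨phi⟩ = (1/(Z₂−Z₁)) ∫ phi₀ e^(−βZ) dZ = phi₀·(e^(−β·Z₁) − e^(−β·Z₂)) / (β·(Z₂−Z₁))
e^(−0.559×3.2) = 0.1672; e^(−0.559×4.9) = 0.0646
⟨phi⟩ = 0.53 × (0.1672 − 0.0646) / (0.559 × 1.7) = 0.53 × 0.1079 = 0.0572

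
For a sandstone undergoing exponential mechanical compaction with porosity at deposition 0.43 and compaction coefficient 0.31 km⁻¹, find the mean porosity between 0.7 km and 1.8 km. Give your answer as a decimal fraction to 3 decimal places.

⟨φ⟩ = (1/(d₂−d₁)) ∫ φ₀ e^(−kd) dd = φ₀·(e^(−k·d₁) − e^(−k·d₂)) / (k·(d₂−d₁))
e^(−0.31×0.7) = 0.8049; e^(−0.31×1.8) = 0.5724
⟨φ⟩ = 0.43 × (0.8049 − 0.5724) / (0.31 × 1.1) = 0.43 × 0.6820 = 0.2933

0.293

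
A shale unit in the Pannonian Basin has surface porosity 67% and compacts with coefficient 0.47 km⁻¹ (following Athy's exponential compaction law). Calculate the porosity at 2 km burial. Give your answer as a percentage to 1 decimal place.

26.2%

phi = phi₀·exp(−k·d) = 0.67 × exp(−0.47 × 2) = 0.67 × exp(−0.94)
  = 0.67 × 0.3906 = 0.2617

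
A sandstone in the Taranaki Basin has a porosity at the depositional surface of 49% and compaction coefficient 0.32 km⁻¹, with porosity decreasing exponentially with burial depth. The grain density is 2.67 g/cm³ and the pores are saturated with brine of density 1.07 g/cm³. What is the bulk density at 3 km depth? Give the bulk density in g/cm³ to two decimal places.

2.37 g/cm³

Porosity at depth: n = 0.49·exp(−0.32×3) = 0.49×0.3829 = 0.1876
Bulk density: ρ_b = (1−n)ρ_g + n·ρ_f = 0.8124×2.67 + 0.1876×1.07
       = 2.169 + 0.201 = 2.370 g/cm³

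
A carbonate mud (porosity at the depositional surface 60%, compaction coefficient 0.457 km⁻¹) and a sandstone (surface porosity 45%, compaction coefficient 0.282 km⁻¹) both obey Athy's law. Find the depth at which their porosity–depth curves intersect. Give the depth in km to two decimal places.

Set n₀ₐ e^(−βₐd) = n₀ᵦ e^(−βᵦd) ⇒ ln(n₀ₐ/n₀ᵦ) = (βₐ − βᵦ)·d
d = ln(0.6/0.45) / (0.457 − 0.282) = 0.2877 / 0.175 = 1.644 km

1.64 km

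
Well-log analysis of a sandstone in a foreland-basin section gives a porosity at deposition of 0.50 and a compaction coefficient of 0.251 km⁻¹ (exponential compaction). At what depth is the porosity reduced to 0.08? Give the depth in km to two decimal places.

Invert Athy's law: d = ln(n₀/n) / c
d = ln(0.5/0.08) / 0.251 = ln(6.25) / 0.251 = 1.8326 / 0.251 = 7.301 km

7.30 km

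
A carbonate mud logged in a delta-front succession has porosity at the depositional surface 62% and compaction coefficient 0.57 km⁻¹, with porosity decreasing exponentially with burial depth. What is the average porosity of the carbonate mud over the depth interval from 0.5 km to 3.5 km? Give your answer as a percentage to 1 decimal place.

22.3%

⟨n⟩ = (1/(Z₂−Z₁)) ∫ n₀ e^(−kZ) dZ = n₀·(e^(−k·Z₁) − e^(−k·Z₂)) / (k·(Z₂−Z₁))
e^(−0.57×0.5) = 0.7520; e^(−0.57×3.5) = 0.1360
⟨n⟩ = 0.62 × (0.7520 − 0.1360) / (0.57 × 3) = 0.62 × 0.3602 = 0.2233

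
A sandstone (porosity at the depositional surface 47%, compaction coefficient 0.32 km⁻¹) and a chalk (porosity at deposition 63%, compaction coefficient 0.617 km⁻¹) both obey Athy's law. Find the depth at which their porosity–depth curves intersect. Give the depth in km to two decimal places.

0.99 km

Set phi₀ₐ e^(−cₐz) = phi₀ᵦ e^(−cᵦz) ⇒ ln(phi₀ₐ/phi₀ᵦ) = (cₐ − cᵦ)·z
z = ln(0.47/0.63) / (0.32 − 0.617) = -0.2930 / -0.297 = 0.986 km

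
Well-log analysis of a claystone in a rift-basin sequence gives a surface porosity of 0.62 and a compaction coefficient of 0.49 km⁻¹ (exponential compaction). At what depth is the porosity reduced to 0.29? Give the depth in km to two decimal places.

Invert Athy's law: Z = ln(phi₀/phi) / β
Z = ln(0.62/0.29) / 0.49 = ln(2.138) / 0.49 = 0.7598 / 0.49 = 1.551 km

1.55 km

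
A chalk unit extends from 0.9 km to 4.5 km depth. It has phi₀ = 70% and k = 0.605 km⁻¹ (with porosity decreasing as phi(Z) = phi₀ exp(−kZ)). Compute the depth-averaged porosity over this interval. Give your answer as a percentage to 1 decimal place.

16.5%

⟨phi⟩ = (1/(Z₂−Z₁)) ∫ phi₀ e^(−kZ) dZ = phi₀·(e^(−k·Z₁) − e^(−k·Z₂)) / (k·(Z₂−Z₁))
e^(−0.605×0.9) = 0.5801; e^(−0.605×4.5) = 0.0657
⟨phi⟩ = 0.7 × (0.5801 − 0.0657) / (0.605 × 3.6) = 0.7 × 0.2362 = 0.1653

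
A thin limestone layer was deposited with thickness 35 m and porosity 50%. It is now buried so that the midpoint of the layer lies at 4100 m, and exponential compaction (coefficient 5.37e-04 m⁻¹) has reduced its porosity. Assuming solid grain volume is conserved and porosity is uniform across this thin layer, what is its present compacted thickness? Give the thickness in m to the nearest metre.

Working in km (1 km = 1000 m; c in km⁻¹ = c in m⁻¹ × 1000):
Porosity at 4.1 km: φ = 0.5·exp(−0.537×4.1) = 0.0553
Solid-volume conservation: h(1−φ) = h₀(1−φ₀) ⇒ h = h₀·(1−φ₀)/(1−φ)
h = 0.035 × (1 − 0.5)/(1 − 0.0553) = 0.035 × 0.5293 = 0.0185 km

19 m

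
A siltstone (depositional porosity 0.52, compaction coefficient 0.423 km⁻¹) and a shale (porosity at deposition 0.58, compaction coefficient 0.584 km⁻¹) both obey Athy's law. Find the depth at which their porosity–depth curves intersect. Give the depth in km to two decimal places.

0.68 km

Set φ₀ₐ e^(−kₐZ) = φ₀ᵦ e^(−kᵦZ) ⇒ ln(φ₀ₐ/φ₀ᵦ) = (kₐ − kᵦ)·Z
Z = ln(0.52/0.58) / (0.423 − 0.584) = -0.1092 / -0.161 = 0.678 km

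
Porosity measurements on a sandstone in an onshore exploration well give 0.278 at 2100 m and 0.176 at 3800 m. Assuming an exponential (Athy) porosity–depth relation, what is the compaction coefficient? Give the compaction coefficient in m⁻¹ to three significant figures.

0.000269 m⁻¹

Working in km (1 km = 1000 m; c in km⁻¹ = c in m⁻¹ × 1000):
Athy: phi(d) = phi₀ e^(−cd) ⇒ phi₁/phi₂ = e^{c(d₂−d₁)} ⇒ c = ln(phi₁/phi₂)/(d₂−d₁)
c = ln(0.278/0.176) / (3.8 − 2.1) = ln(1.58) / 1.7 = 0.4571 / 1.7 = 0.2689 km⁻¹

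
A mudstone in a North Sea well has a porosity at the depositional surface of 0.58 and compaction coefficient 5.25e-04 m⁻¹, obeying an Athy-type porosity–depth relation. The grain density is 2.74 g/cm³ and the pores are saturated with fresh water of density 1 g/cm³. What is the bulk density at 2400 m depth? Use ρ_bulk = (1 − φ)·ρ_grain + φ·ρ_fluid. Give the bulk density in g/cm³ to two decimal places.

Working in km (1 km = 1000 m; β in km⁻¹ = β in m⁻¹ × 1000):
Porosity at depth: φ = 0.58·exp(−0.525×2.4) = 0.58×0.2837 = 0.1645
Bulk density: ρ_b = (1−φ)ρ_g + φ·ρ_f = 0.8355×2.74 + 0.1645×1
       = 2.289 + 0.165 = 2.454 g/cm³

2.45 g/cm³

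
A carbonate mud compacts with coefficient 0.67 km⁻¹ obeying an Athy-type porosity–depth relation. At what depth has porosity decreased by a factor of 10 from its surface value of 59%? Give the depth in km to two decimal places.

3.44 km

n/n₀ = 1/10 ⇒ exp(−k·z) = 1/10 ⇒ z = ln(10) / k
z = 2.3026 / 0.67 = 3.437 km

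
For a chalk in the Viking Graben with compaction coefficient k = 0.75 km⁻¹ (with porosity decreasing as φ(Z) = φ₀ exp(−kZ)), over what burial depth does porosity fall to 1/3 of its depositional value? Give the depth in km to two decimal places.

1.46 km

φ/φ₀ = 1/3 ⇒ exp(−k·Z) = 1/3 ⇒ Z = ln(3) / k
Z = 1.0986 / 0.75 = 1.465 km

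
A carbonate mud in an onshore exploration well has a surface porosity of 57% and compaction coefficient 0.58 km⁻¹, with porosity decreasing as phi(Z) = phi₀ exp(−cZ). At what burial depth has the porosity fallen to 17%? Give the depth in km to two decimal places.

Invert Athy's law: Z = ln(phi₀/phi) / c
Z = ln(0.57/0.17) / 0.58 = ln(3.353) / 0.58 = 1.2098 / 0.58 = 2.086 km

2.09 km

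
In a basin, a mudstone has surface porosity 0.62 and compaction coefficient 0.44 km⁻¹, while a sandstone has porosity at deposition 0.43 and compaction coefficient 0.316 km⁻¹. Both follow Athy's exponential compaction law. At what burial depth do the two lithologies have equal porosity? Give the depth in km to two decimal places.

2.95 km

Set n₀ₐ e^(−kₐz) = n₀ᵦ e^(−kᵦz) ⇒ ln(n₀ₐ/n₀ᵦ) = (kₐ − kᵦ)·z
z = ln(0.62/0.43) / (0.44 − 0.316) = 0.3659 / 0.124 = 2.951 km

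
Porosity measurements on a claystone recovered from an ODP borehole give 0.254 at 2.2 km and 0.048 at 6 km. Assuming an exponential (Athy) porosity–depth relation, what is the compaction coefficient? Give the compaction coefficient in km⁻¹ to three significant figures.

Athy: phi(Z) = phi₀ e^(−cZ) ⇒ phi₁/phi₂ = e^{c(Z₂−Z₁)} ⇒ c = ln(phi₁/phi₂)/(Z₂−Z₁)
c = ln(0.254/0.048) / (6 − 2.2) = ln(5.292) / 3.8 = 1.6661 / 3.8 = 0.4385 km⁻¹

0.438 km⁻¹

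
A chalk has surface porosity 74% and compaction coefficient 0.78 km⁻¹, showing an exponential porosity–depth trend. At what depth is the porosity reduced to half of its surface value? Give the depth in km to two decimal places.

0.89 km

phi/phi₀ = 1/2 ⇒ exp(−β·d) = 1/2 ⇒ d = ln(2) / β
d = 0.6931 / 0.78 = 0.889 km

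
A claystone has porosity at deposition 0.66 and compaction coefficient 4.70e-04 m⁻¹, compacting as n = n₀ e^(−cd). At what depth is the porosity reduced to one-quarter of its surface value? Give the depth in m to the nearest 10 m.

2950 m

Working in km (1 km = 1000 m; c in km⁻¹ = c in m⁻¹ × 1000):
n/n₀ = 1/4 ⇒ exp(−c·d) = 1/4 ⇒ d = ln(4) / c
d = 1.3863 / 0.47 = 2.950 km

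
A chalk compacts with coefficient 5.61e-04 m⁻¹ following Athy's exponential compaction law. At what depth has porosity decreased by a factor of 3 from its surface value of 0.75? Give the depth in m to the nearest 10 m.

Working in km (1 km = 1000 m; c in km⁻¹ = c in m⁻¹ × 1000):
phi/phi₀ = 1/3 ⇒ exp(−c·d) = 1/3 ⇒ d = ln(3) / c
d = 1.0986 / 0.561 = 1.958 km

1960 m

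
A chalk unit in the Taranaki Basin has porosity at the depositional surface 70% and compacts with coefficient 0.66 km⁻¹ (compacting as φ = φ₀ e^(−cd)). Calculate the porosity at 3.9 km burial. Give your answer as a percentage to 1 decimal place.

φ = φ₀·exp(−c·d) = 0.7 × exp(−0.66 × 3.9) = 0.7 × exp(−2.574)
  = 0.7 × 0.0762 = 0.0534

5.3%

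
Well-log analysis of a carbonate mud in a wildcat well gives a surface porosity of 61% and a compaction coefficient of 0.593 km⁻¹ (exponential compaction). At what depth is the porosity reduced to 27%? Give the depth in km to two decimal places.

1.37 km

Invert Athy's law: d = ln(phi₀/phi) / k
d = ln(0.61/0.27) / 0.593 = ln(2.259) / 0.593 = 0.8150 / 0.593 = 1.374 km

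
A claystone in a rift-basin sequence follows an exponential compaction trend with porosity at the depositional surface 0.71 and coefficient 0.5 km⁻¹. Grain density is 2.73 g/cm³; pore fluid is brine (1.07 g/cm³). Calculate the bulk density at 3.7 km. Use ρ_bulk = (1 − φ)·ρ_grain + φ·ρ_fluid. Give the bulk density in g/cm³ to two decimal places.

2.54 g/cm³

Porosity at depth: phi = 0.71·exp(−0.5×3.7) = 0.71×0.1572 = 0.1116
Bulk density: ρ_b = (1−phi)ρ_g + phi·ρ_f = 0.8884×2.73 + 0.1116×1.07
       = 2.425 + 0.119 = 2.545 g/cm³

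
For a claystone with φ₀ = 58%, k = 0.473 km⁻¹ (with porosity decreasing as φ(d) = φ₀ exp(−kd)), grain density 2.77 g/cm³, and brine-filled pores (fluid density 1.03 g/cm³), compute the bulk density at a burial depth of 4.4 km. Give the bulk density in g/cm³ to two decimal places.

Porosity at depth: φ = 0.58·exp(−0.473×4.4) = 0.58×0.1248 = 0.0724
Bulk density: ρ_b = (1−φ)ρ_g + φ·ρ_f = 0.9276×2.77 + 0.0724×1.03
       = 2.570 + 0.075 = 2.644 g/cm³

2.64 g/cm³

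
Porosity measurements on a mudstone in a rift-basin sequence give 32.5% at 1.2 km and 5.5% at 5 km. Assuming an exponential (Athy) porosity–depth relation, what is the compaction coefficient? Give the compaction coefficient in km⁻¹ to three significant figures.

0.467 km⁻¹

Athy: n(z) = n₀ e^(−cz) ⇒ n₁/n₂ = e^{c(z₂−z₁)} ⇒ c = ln(n₁/n₂)/(z₂−z₁)
c = ln(0.325/0.055) / (5 − 1.2) = ln(5.909) / 3.8 = 1.7765 / 3.8 = 0.4675 km⁻¹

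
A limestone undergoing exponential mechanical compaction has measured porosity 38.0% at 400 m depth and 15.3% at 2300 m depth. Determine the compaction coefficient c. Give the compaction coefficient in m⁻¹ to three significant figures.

Working in km (1 km = 1000 m; c in km⁻¹ = c in m⁻¹ × 1000):
Athy: n(z) = n₀ e^(−cz) ⇒ n₁/n₂ = e^{c(z₂−z₁)} ⇒ c = ln(n₁/n₂)/(z₂−z₁)
c = ln(0.38/0.153) / (2.3 − 0.4) = ln(2.484) / 1.9 = 0.9097 / 1.9 = 0.4788 km⁻¹

0.000479 m⁻¹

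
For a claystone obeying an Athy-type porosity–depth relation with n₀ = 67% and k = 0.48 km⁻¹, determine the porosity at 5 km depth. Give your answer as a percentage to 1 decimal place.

6.1%

n = n₀·exp(−k·d) = 0.67 × exp(−0.48 × 5) = 0.67 × exp(−2.4)
  = 0.67 × 0.0907 = 0.0608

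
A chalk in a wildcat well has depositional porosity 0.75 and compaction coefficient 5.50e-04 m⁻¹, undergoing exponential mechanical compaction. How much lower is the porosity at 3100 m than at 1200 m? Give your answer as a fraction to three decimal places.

0.251

Working in km (1 km = 1000 m; c in km⁻¹ = c in m⁻¹ × 1000):
n(1.2) = 0.75·e^(−0.55×1.2) = 0.3876
n(3.1) = 0.75·e^(−0.55×3.1) = 0.1363
Δn = 0.3876 − 0.1363 = 0.2513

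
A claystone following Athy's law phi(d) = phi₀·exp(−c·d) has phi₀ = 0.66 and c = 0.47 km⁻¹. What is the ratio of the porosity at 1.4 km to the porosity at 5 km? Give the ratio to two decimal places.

phi(d₁)/phi(d₂) = e^(−c·d₁)/e^(−c·d₂) = e^{c(d₂−d₁)}
= exp(0.47 × 3.6) = exp(1.692) = 5.4303

5.43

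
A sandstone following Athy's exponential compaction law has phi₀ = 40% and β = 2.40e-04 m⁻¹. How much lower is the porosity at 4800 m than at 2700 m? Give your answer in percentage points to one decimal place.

Working in km (1 km = 1000 m; β in km⁻¹ = β in m⁻¹ × 1000):
phi(2.7) = 0.4·e^(−0.24×2.7) = 0.2092
phi(4.8) = 0.4·e^(−0.24×4.8) = 0.1264
Δphi = 0.2092 − 0.1264 = 0.0828

8.3 percentage points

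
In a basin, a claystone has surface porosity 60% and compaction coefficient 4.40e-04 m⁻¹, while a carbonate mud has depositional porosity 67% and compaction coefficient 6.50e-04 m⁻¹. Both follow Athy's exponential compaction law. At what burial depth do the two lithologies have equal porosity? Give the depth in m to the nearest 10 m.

530 m

Working in km (1 km = 1000 m; k in km⁻¹ = k in m⁻¹ × 1000):
Set phi₀ₐ e^(−kₐd) = phi₀ᵦ e^(−kᵦd) ⇒ ln(phi₀ₐ/phi₀ᵦ) = (kₐ − kᵦ)·d
d = ln(0.6/0.67) / (0.44 − 0.65) = -0.1103 / -0.21 = 0.525 km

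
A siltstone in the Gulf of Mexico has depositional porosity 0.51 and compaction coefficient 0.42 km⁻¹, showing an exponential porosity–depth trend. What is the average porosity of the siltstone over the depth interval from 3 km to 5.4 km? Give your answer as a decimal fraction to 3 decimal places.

0.091

⟨phi⟩ = (1/(d₂−d₁)) ∫ phi₀ e^(−βd) dd = phi₀·(e^(−β·d₁) − e^(−β·d₂)) / (β·(d₂−d₁))
e^(−0.42×3) = 0.2837; e^(−0.42×5.4) = 0.1035
⟨phi⟩ = 0.51 × (0.2837 − 0.1035) / (0.42 × 2.4) = 0.51 × 0.1787 = 0.0911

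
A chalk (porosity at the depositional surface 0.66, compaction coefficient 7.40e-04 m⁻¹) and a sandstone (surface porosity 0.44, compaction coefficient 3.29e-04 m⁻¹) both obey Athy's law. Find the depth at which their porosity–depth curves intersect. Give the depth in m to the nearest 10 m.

990 m

Working in km (1 km = 1000 m; β in km⁻¹ = β in m⁻¹ × 1000):
Set phi₀ₐ e^(−βₐZ) = phi₀ᵦ e^(−βᵦZ) ⇒ ln(phi₀ₐ/phi₀ᵦ) = (βₐ − βᵦ)·Z
Z = ln(0.66/0.44) / (0.74 − 0.329) = 0.4055 / 0.411 = 0.987 km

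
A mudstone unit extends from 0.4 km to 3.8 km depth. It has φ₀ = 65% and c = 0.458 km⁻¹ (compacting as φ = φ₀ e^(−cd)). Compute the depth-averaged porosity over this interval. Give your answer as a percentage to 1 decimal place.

27.4%

⟨φ⟩ = (1/(d₂−d₁)) ∫ φ₀ e^(−cd) dd = φ₀·(e^(−c·d₁) − e^(−c·d₂)) / (c·(d₂−d₁))
e^(−0.458×0.4) = 0.8326; e^(−0.458×3.8) = 0.1755
⟨φ⟩ = 0.65 × (0.8326 − 0.1755) / (0.458 × 3.4) = 0.65 × 0.4220 = 0.2743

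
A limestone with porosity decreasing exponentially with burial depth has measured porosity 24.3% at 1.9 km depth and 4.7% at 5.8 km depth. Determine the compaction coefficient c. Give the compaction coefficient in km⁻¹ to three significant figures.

Athy: n(Z) = n₀ e^(−cZ) ⇒ n₁/n₂ = e^{c(Z₂−Z₁)} ⇒ c = ln(n₁/n₂)/(Z₂−Z₁)
c = ln(0.243/0.047) / (5.8 − 1.9) = ln(5.17) / 3.9 = 1.6429 / 3.9 = 0.4213 km⁻¹

0.421 km⁻¹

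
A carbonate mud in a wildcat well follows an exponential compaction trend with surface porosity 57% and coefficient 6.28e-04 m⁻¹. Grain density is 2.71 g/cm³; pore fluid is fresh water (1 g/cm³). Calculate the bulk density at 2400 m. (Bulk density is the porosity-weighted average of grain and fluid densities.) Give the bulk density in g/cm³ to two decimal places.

2.49 g/cm³

Working in km (1 km = 1000 m; β in km⁻¹ = β in m⁻¹ × 1000):
Porosity at depth: n = 0.57·exp(−0.628×2.4) = 0.57×0.2215 = 0.1263
Bulk density: ρ_b = (1−n)ρ_g + n·ρ_f = 0.8737×2.71 + 0.1263×1
       = 2.368 + 0.126 = 2.494 g/cm³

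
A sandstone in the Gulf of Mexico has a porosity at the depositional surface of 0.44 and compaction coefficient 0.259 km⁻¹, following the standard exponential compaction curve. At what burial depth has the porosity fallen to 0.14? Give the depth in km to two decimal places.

4.42 km

Invert Athy's law: z = ln(n₀/n) / c
z = ln(0.44/0.14) / 0.259 = ln(3.143) / 0.259 = 1.1451 / 0.259 = 4.421 km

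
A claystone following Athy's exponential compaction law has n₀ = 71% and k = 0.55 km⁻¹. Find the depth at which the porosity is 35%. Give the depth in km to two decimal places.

1.29 km

Invert Athy's law: Z = ln(n₀/n) / k
Z = ln(0.71/0.35) / 0.55 = ln(2.029) / 0.55 = 0.7073 / 0.55 = 1.286 km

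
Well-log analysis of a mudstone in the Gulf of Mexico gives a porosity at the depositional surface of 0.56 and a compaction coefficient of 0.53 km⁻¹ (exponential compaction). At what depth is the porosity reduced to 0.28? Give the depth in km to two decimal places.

1.31 km

Invert Athy's law: d = ln(φ₀/φ) / k
d = ln(0.56/0.28) / 0.53 = ln(2) / 0.53 = 0.6931 / 0.53 = 1.308 km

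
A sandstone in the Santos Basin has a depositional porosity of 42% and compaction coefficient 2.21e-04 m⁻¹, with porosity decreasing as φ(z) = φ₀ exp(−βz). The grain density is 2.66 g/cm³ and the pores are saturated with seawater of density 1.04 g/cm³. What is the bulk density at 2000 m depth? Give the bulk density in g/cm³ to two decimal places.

2.22 g/cm³

Working in km (1 km = 1000 m; β in km⁻¹ = β in m⁻¹ × 1000):
Porosity at depth: φ = 0.42·exp(−0.221×2) = 0.42×0.6427 = 0.2700
Bulk density: ρ_b = (1−φ)ρ_g + φ·ρ_f = 0.7300×2.66 + 0.2700×1.04
       = 1.942 + 0.281 = 2.223 g/cm³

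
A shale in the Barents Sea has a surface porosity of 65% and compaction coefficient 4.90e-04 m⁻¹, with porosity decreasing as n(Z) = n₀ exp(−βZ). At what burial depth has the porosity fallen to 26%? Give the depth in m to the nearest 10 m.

Working in km (1 km = 1000 m; β in km⁻¹ = β in m⁻¹ × 1000):
Invert Athy's law: Z = ln(n₀/n) / β
Z = ln(0.65/0.26) / 0.49 = ln(2.5) / 0.49 = 0.9163 / 0.49 = 1.870 km

1870 m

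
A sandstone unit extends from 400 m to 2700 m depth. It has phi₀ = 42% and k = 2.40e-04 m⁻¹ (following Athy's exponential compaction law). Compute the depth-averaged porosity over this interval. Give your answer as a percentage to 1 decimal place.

Working in km (1 km = 1000 m; k in km⁻¹ = k in m⁻¹ × 1000):
⟨phi⟩ = (1/(z₂−z₁)) ∫ phi₀ e^(−kz) dz = phi₀·(e^(−k·z₁) − e^(−k·z₂)) / (k·(z₂−z₁))
e^(−0.24×0.4) = 0.9085; e^(−0.24×2.7) = 0.5231
⟨phi⟩ = 0.42 × (0.9085 − 0.5231) / (0.24 × 2.3) = 0.42 × 0.6981 = 0.2932

29.3%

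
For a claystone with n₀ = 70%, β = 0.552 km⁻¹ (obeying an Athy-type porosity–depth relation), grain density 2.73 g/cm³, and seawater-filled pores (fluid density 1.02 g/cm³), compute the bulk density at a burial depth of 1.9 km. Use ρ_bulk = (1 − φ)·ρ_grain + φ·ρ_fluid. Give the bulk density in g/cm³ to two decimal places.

Porosity at depth: n = 0.7·exp(−0.552×1.9) = 0.7×0.3504 = 0.2453
Bulk density: ρ_b = (1−n)ρ_g + n·ρ_f = 0.7547×2.73 + 0.2453×1.02
       = 2.060 + 0.250 = 2.311 g/cm³

2.31 g/cm³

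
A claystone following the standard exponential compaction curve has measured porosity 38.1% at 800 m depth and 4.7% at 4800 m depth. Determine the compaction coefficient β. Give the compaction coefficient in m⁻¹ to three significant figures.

Working in km (1 km = 1000 m; β in km⁻¹ = β in m⁻¹ × 1000):
Athy: φ(d) = φ₀ e^(−βd) ⇒ φ₁/φ₂ = e^{β(d₂−d₁)} ⇒ β = ln(φ₁/φ₂)/(d₂−d₁)
β = ln(0.381/0.047) / (4.8 − 0.8) = ln(8.106) / 4 = 2.0927 / 4 = 0.5232 km⁻¹

0.000523 m⁻¹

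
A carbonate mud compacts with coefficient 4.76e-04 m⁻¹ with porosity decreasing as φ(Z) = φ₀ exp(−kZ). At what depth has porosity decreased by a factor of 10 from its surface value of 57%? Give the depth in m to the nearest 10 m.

Working in km (1 km = 1000 m; k in km⁻¹ = k in m⁻¹ × 1000):
φ/φ₀ = 1/10 ⇒ exp(−k·Z) = 1/10 ⇒ Z = ln(10) / k
Z = 2.3026 / 0.476 = 4.837 km

4840 m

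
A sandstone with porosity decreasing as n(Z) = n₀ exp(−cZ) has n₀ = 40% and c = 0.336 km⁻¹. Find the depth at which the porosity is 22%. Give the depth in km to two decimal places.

1.78 km

Invert Athy's law: Z = ln(n₀/n) / c
Z = ln(0.4/0.22) / 0.336 = ln(1.818) / 0.336 = 0.5978 / 0.336 = 1.779 km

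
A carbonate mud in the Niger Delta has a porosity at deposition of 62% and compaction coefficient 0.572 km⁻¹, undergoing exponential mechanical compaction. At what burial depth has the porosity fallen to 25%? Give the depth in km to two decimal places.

Invert Athy's law: z = ln(φ₀/φ) / c
z = ln(0.62/0.25) / 0.572 = ln(2.48) / 0.572 = 0.9083 / 0.572 = 1.588 km

1.59 km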